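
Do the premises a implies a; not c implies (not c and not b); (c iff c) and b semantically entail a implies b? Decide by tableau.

Yes

Initial set: {(a implies a); (not c implies (not c and not b)); ((c iff c) and b); not (a implies b)}.
((c iff c) and b): α-rule — add (c iff c), b.
not (a implies b): α-rule — add a, not b.
× closes — contains both b and not b.
All 1 branch closes.
Every branch closed, so the premises entail the conclusion.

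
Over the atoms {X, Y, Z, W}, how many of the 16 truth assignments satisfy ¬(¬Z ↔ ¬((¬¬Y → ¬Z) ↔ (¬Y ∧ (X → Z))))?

Initial set: {¬(¬Z ↔ ¬((¬¬Y → ¬Z) ↔ (¬Y ∧ (X → Z))))}.
¬(¬Z ↔ ¬((¬¬Y → ¬Z) ↔ (¬Y ∧ (X → Z)))): β-rule — branch into ¬Z, ¬¬((¬¬Y → ¬Z) ↔ (¬Y ∧ (X → Z)))  //  ¬¬Z, ¬((¬¬Y → ¬Z) ↔ (¬Y ∧ (X → Z))).
  branch 1 (add ¬Z, ¬¬((¬¬Y → ¬Z) ↔ (¬Y ∧ (X → Z)))):
    ¬¬((¬¬Y → ¬Z) ↔ (¬Y ∧ (X → Z))): β-rule — branch into (¬¬Y → ¬Z), (¬Y ∧ (X → Z))  //  ¬(¬¬Y → ¬Z), ¬(¬Y ∧ (X → Z)).
      branch 1.1 (add (¬¬Y → ¬Z), (¬Y ∧ (X → Z))):
        (¬Y ∧ (X → Z)): α-rule — add ¬Y, (X → Z).
        (¬¬Y → ¬Z): β-rule — branch into ¬¬¬Y  //  ¬Z.
          branch 1.1.1 (add ¬¬¬Y):
            ¬¬¬Y: drop double negation, giving ¬Y.
            (X → Z): β-rule — branch into ¬X  //  Z.
              branch 1.1.1.1 (add ¬X):
                ○ open, literals {X=F, Y=F, Z=F}.
              branch 1.1.1.2 (add Z):
                × closes — contains both Z and ¬Z.
          branch 1.1.2 (add ¬Z):
            (X → Z): β-rule — branch into ¬X  //  Z.
              branch 1.1.2.1 (add ¬X):
                ○ open, literals {X=F, Y=F, Z=F}.
              branch 1.1.2.2 (add Z):
                × closes — contains both Z and ¬Z.
      branch 1.2 (add ¬(¬¬Y → ¬Z), ¬(¬Y ∧ (X → Z))):
        ¬(¬¬Y → ¬Z): α-rule — add ¬¬Y, ¬¬Z.
        × closes — contains both Z and ¬Z.
  branch 2 (add ¬¬Z, ¬((¬¬Y → ¬Z) ↔ (¬Y ∧ (X → Z)))):
    ¬((¬¬Y → ¬Z) ↔ (¬Y ∧ (X → Z))): β-rule — branch into (¬¬Y → ¬Z), ¬(¬Y ∧ (X → Z))  //  ¬(¬¬Y → ¬Z), (¬Y ∧ (X → Z)).
      branch 2.1 (add (¬¬Y → ¬Z), ¬(¬Y ∧ (X → Z))):
        (¬¬Y → ¬Z): β-rule — branch into ¬¬¬Y  //  ¬Z.
          branch 2.1.1 (add ¬¬¬Y):
            ¬¬¬Y: drop double negation, giving ¬Y.
            ¬(¬Y ∧ (X → Z)): β-rule — branch into ¬¬Y  //  ¬(X → Z).
              branch 2.1.1.1 (add ¬¬Y):
                × closes — contains both Y and ¬Y.
              branch 2.1.1.2 (add ¬(X → Z)):
                ¬(X → Z): α-rule — add X, ¬Z.
                × closes — contains both Z and ¬Z.
          branch 2.1.2 (add ¬Z):
            × closes — contains both Z and ¬Z.
      branch 2.2 (add ¬(¬¬Y → ¬Z), (¬Y ∧ (X → Z))):
        ¬(¬¬Y → ¬Z): α-rule — add ¬¬Y, ¬¬Z.
        (¬Y ∧ (X → Z)): α-rule — add ¬Y, (X → Z).
        ¬¬Y: drop double negation, giving Y.
        × closes — contains both Y and ¬Y.
7 branches closed, 2 open.
Each open branch fixes some atoms; the unmentioned ones are free. Counting distinct full assignments: branch {X=F, Y=F, Z=F} (W) contributes 2 new; branch {X=F, Y=F, Z=F} (W) contributes 0 new. Total: 2.

2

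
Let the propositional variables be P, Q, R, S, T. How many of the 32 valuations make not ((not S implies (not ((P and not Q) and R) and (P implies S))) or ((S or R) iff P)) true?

Initial set: {T not ((not S implies (not ((P and not Q) and R) and (P implies S))) or ((S or R) iff P))}.
T not ((not S implies (not ((P and not Q) and R) and (P implies S))) or ((S or R) iff P)): α-rule — add F (not S implies (not ((P and not Q) and R) and (P implies S))), F ((S or R) iff P).
F (not S implies (not ((P and not Q) and R) and (P implies S))): α-rule — add T not S, F (not ((P and not Q) and R) and (P implies S)).
F ((S or R) iff P): β-rule — branch into T (S or R), F P  //  F (S or R), T P.
  branch 1 (add T (S or R), F P):
    F (not ((P and not Q) and R) and (P implies S)): β-rule — branch into F not ((P and not Q) and R)  //  F (P implies S).
      branch 1.1 (add F not ((P and not Q) and R)):
        F not ((P and not Q) and R): α-rule — add T (P and not Q), T R.
        T (P and not Q): α-rule — add T P, T not Q.
        × closes — contains both P and not P.
      branch 1.2 (add F (P implies S)):
        F (P implies S): α-rule — add T P, F S.
        × closes — contains both P and not P.
  branch 2 (add F (S or R), T P):
    F (S or R): α-rule — add F S, F R.
    F (not ((P and not Q) and R) and (P implies S)): β-rule — branch into F not ((P and not Q) and R)  //  F (P implies S).
      branch 2.1 (add F not ((P and not Q) and R)):
        F not ((P and not Q) and R): α-rule — add T (P and not Q), T R.
        × closes — contains both R and not R.
      branch 2.2 (add F (P implies S)):
        F (P implies S): α-rule — add T P, F S.
        ○ open, literals {P=true, R=false, S=false}.
3 branches closed, 1 open.
Each open branch fixes some atoms; the unmentioned ones are free. Counting distinct full assignments: branch {P=true, R=false, S=false} (Q, T) contributes 4 new. Total: 4.

4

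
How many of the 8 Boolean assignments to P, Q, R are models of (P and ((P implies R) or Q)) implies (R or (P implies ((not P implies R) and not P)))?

7

Initial set: {T ((P and ((P implies R) or Q)) implies (R or (P implies ((not P implies R) and not P))))}.
T ((P and ((P implies R) or Q)) implies (R or (P implies ((not P implies R) and not P)))): β-rule — branch into F (P and ((P implies R) or Q))  //  T (R or (P implies ((not P implies R) and not P))).
  branch 1 (add F (P and ((P implies R) or Q))):
    F (P and ((P implies R) or Q)): β-rule — branch into F P  //  F ((P implies R) or Q).
      branch 1.1 (add F P):
        ○ open, literals {P=false}.
      branch 1.2 (add F ((P implies R) or Q)):
        F ((P implies R) or Q): α-rule — add F (P implies R), F Q.
        F (P implies R): α-rule — add T P, F R.
        ○ open, literals {P=true, Q=false, R=false}.
  branch 2 (add T (R or (P implies ((not P implies R) and not P)))):
    T (R or (P implies ((not P implies R) and not P))): β-rule — branch into T R  //  T (P implies ((not P implies R) and not P)).
      branch 2.1 (add T R):
        ○ open, literals {R=true}.
      branch 2.2 (add T (P implies ((not P implies R) and not P))):
        T (P implies ((not P implies R) and not P)): β-rule — branch into F P  //  T ((not P implies R) and not P).
          branch 2.2.1 (add F P):
            ○ open, literals {P=false}.
          branch 2.2.2 (add T ((not P implies R) and not P)):
            T ((not P implies R) and not P): α-rule — add T (not P implies R), T not P.
            T (not P implies R): β-rule — branch into F not P  //  T R.
              branch 2.2.2.1 (add F not P):
                × closes — contains both P and not P.
              branch 2.2.2.2 (add T R):
                ○ open, literals {P=false, R=true}.
1 branch closed, 5 open.
Each open branch fixes some atoms; the unmentioned ones are free. Counting distinct full assignments: branch {P=false} (Q, R) contributes 4 new; branch {P=true, Q=false, R=false} (none free) contributes 1 new; branch {R=true} (P, Q) contributes 2 new; branch {P=false} (Q, R) contributes 0 new; branch {P=false, R=true} (Q) contributes 0 new. Total: 7.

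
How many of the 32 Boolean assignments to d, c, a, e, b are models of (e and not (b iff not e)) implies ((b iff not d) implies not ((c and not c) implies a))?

28

Initial set: {((e and not (b iff not e)) implies ((b iff not d) implies not ((c and not c) implies a)))}.
((e and not (b iff not e)) implies ((b iff not d) implies not ((c and not c) implies a))): β-rule — branch into not (e and not (b iff not e))  //  ((b iff not d) implies not ((c and not c) implies a)).
  branch 1 (add not (e and not (b iff not e))):
    not (e and not (b iff not e)): β-rule — branch into not e  //  not not (b iff not e).
      branch 1.1 (add not e):
        ○ open, literals {e=false}.
      branch 1.2 (add not not (b iff not e)):
        not not (b iff not e): β-rule — branch into b, not e  //  not b, not not e.
          branch 1.2.1 (add b, not e):
            ○ open, literals {b=true, e=false}.
          branch 1.2.2 (add not b, not not e):
            ○ open, literals {b=false, e=true}.
  branch 2 (add ((b iff not d) implies not ((c and not c) implies a))):
    ((b iff not d) implies not ((c and not c) implies a)): β-rule — branch into not (b iff not d)  //  not ((c and not c) implies a).
      branch 2.1 (add not (b iff not d)):
        not (b iff not d): β-rule — branch into b, not not d  //  not b, not d.
          branch 2.1.1 (add b, not not d):
            ○ open, literals {b=true, d=true}.
          branch 2.1.2 (add not b, not d):
            ○ open, literals {b=false, d=false}.
      branch 2.2 (add not ((c and not c) implies a)):
        not ((c and not c) implies a): α-rule — add (c and not c), not a.
        (c and not c): α-rule — add c, not c.
        × closes — contains both c and not c.
1 branch closed, 5 open.
Each open branch fixes some atoms; the unmentioned ones are free. Counting distinct full assignments: branch {e=false} (d, c, a, b) contributes 16 new; branch {b=true, e=false} (d, c, a) contributes 0 new; branch {b=false, e=true} (d, c, a) contributes 8 new; branch {b=true, d=true} (c, a, e) contributes 4 new; branch {b=false, d=false} (c, a, e) contributes 0 new. Total: 28.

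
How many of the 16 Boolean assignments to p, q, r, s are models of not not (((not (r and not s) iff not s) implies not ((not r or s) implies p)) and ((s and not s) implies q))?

Initial set: {not not (((not (r and not s) iff not s) implies not ((not r or s) implies p)) and ((s and not s) implies q))}.
not not (((not (r and not s) iff not s) implies not ((not r or s) implies p)) and ((s and not s) implies q)): drop double negation, giving (((not (r and not s) iff not s) implies not ((not r or s) implies p)) and ((s and not s) implies q)).
(((not (r and not s) iff not s) implies not ((not r or s) implies p)) and ((s and not s) implies q)): α-rule — add ((not (r and not s) iff not s) implies not ((not r or s) implies p)), ((s and not s) implies q).
((not (r and not s) iff not s) implies not ((not r or s) implies p)): β-rule — branch into not (not (r and not s) iff not s)  //  not ((not r or s) implies p).
  branch 1 (add not (not (r and not s) iff not s)):
    ((s and not s) implies q): β-rule — branch into not (s and not s)  //  q.
      branch 1.1 (add not (s and not s)):
        not (not (r and not s) iff not s): β-rule — branch into not (r and not s), not not s  //  not not (r and not s), not s.
          branch 1.1.1 (add not (r and not s), not not s):
            not (s and not s): β-rule — branch into not s  //  not not s.
              branch 1.1.1.1 (add not s):
                × closes — contains both s and not s.
              branch 1.1.1.2 (add not not s):
                not (r and not s): β-rule — branch into not r  //  not not s.
                  branch 1.1.1.2.1 (add not r):
                    ○ open, literals {r=F, s=T}.
                  branch 1.1.1.2.2 (add not not s):
                    ○ open, literals {s=T}.
          branch 1.1.2 (add not not (r and not s), not s):
            not not (r and not s): α-rule — add r, not s.
            not (s and not s): β-rule — branch into not s  //  not not s.
              branch 1.1.2.1 (add not s):
                ○ open, literals {r=T, s=F}.
              branch 1.1.2.2 (add not not s):
                × closes — contains both s and not s.
      branch 1.2 (add q):
        not (not (r and not s) iff not s): β-rule — branch into not (r and not s), not not s  //  not not (r and not s), not s.
          branch 1.2.1 (add not (r and not s), not not s):
            not (r and not s): β-rule — branch into not r  //  not not s.
              branch 1.2.1.1 (add not r):
                ○ open, literals {q=T, r=F, s=T}.
              branch 1.2.1.2 (add not not s):
                ○ open, literals {q=T, s=T}.
          branch 1.2.2 (add not not (r and not s), not s):
            not not (r and not s): α-rule — add r, not s.
            ○ open, literals {q=T, r=T, s=F}.
  branch 2 (add not ((not r or s) implies p)):
    not ((not r or s) implies p): α-rule — add (not r or s), not p.
    ((s and not s) implies q): β-rule — branch into not (s and not s)  //  q.
      branch 2.1 (add not (s and not s)):
        (not r or s): β-rule — branch into not r  //  s.
          branch 2.1.1 (add not r):
            not (s and not s): β-rule — branch into not s  //  not not s.
              branch 2.1.1.1 (add not s):
                ○ open, literals {p=F, r=F, s=F}.
              branch 2.1.1.2 (add not not s):
                ○ open, literals {p=F, r=F, s=T}.
          branch 2.1.2 (add s):
            not (s and not s): β-rule — branch into not s  //  not not s.
              branch 2.1.2.1 (add not s):
                × closes — contains both s and not s.
              branch 2.1.2.2 (add not not s):
                ○ open, literals {p=F, s=T}.
      branch 2.2 (add q):
        (not r or s): β-rule — branch into not r  //  s.
          branch 2.2.1 (add not r):
            ○ open, literals {p=F, q=T, r=F}.
          branch 2.2.2 (add s):
            ○ open, literals {p=F, q=T, s=T}.
3 branches closed, 11 open.
Each open branch fixes some atoms; the unmentioned ones are free. Counting distinct full assignments: branch {r=F, s=T} (p, q) contributes 4 new; branch {s=T} (p, q, r) contributes 4 new; branch {r=T, s=F} (p, q) contributes 4 new; branch {q=T, r=F, s=T} (p) contributes 0 new; branch {q=T, s=T} (p, r) contributes 0 new; branch {q=T, r=T, s=F} (p) contributes 0 new; branch {p=F, r=F, s=F} (q) contributes 2 new; branch {p=F, r=F, s=T} (q) contributes 0 new; branch {p=F, s=T} (q, r) contributes 0 new; branch {p=F, q=T, r=F} (s) contributes 0 new; branch {p=F, q=T, s=T} (r) contributes 0 new. Total: 14.

14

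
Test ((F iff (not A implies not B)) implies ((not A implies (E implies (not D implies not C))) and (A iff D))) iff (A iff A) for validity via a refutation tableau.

Not valid

Assume the negation and expand:
Initial set: {not (((F iff (not A implies not B)) implies ((not A implies (E implies (not D implies not C))) and (A iff D))) iff (A iff A))}.
not (((F iff (not A implies not B)) implies ((not A implies (E implies (not D implies not C))) and (A iff D))) iff (A iff A)): β-rule — branch into ((F iff (not A implies not B)) implies ((not A implies (E implies (not D implies not C))) and (A iff D))), not (A iff A)  //  not ((F iff (not A implies not B)) implies ((not A implies (E implies (not D implies not C))) and (A iff D))), (A iff A).
  branch 1 (add ((F iff (not A implies not B)) implies ((not A implies (E implies (not D implies not C))) and (A iff D))), not (A iff A)):
    ((F iff (not A implies not B)) implies ((not A implies (E implies (not D implies not C))) and (A iff D))): β-rule — branch into not (F iff (not A implies not B))  //  ((not A implies (E implies (not D implies not C))) and (A iff D)).
      branch 1.1 (add not (F iff (not A implies not B))):
        not (A iff A): β-rule — branch into A, not A  //  not A, A.
          branch 1.1.1 (add A, not A):
            × closes — contains both A and not A.
          branch 1.1.2 (add not A, A):
            × closes — contains both A and not A.
      branch 1.2 (add ((not A implies (E implies (not D implies not C))) and (A iff D))):
        ((not A implies (E implies (not D implies not C))) and (A iff D)): α-rule — add (not A implies (E implies (not D implies not C))), (A iff D).
        not (A iff A): β-rule — branch into A, not A  //  not A, A.
          branch 1.2.1 (add A, not A):
            × closes — contains both A and not A.
          branch 1.2.2 (add not A, A):
            × closes — contains both A and not A.
  branch 2 (add not ((F iff (not A implies not B)) implies ((not A implies (E implies (not D implies not C))) and (A iff D))), (A iff A)):
    not ((F iff (not A implies not B)) implies ((not A implies (E implies (not D implies not C))) and (A iff D))): α-rule — add (F iff (not A implies not B)), not ((not A implies (E implies (not D implies not C))) and (A iff D)).
    (A iff A): β-rule — branch into A, A  //  not A, not A.
      branch 2.1 (add A, A):
        (F iff (not A implies not B)): β-rule — branch into F, (not A implies not B)  //  not F, not (not A implies not B).
          branch 2.1.1 (add F, (not A implies not B)):
            not ((not A implies (E implies (not D implies not C))) and (A iff D)): β-rule — branch into not (not A implies (E implies (not D implies not C)))  //  not (A iff D).
              branch 2.1.1.1 (add not (not A implies (E implies (not D implies not C)))):
                not (not A implies (E implies (not D implies not C))): α-rule — add not A, not (E implies (not D implies not C)).
                × closes — contains both A and not A.
              branch 2.1.1.2 (add not (A iff D)):
                (not A implies not B): β-rule — branch into not not A  //  not B.
                  branch 2.1.1.2.1 (add not not A):
                    not (A iff D): β-rule — branch into A, not D  //  not A, D.
                      branch 2.1.1.2.1.1 (add A, not D):
                        ○ open, literals {A=true, D=false, F=true}.
                      branch 2.1.1.2.1.2 (add not A, D):
                        × closes — contains both A and not A.
                  branch 2.1.1.2.2 (add not B):
                    not (A iff D): β-rule — branch into A, not D  //  not A, D.
                      branch 2.1.1.2.2.1 (add A, not D):
                        ○ open, literals {A=true, B=false, D=false, F=true}.
                      branch 2.1.1.2.2.2 (add not A, D):
                        × closes — contains both A and not A.
          branch 2.1.2 (add not F, not (not A implies not B)):
            not (not A implies not B): α-rule — add not A, not not B.
            × closes — contains both A and not A.
      branch 2.2 (add not A, not A):
        (F iff (not A implies not B)): β-rule — branch into F, (not A implies not B)  //  not F, not (not A implies not B).
          branch 2.2.1 (add F, (not A implies not B)):
            not ((not A implies (E implies (not D implies not C))) and (A iff D)): β-rule — branch into not (not A implies (E implies (not D implies not C)))  //  not (A iff D).
              branch 2.2.1.1 (add not (not A implies (E implies (not D implies not C)))):
                not (not A implies (E implies (not D implies not C))): α-rule — add not A, not (E implies (not D implies not C)).
                not (E implies (not D implies not C)): α-rule — add E, not (not D implies not C).
                not (not D implies not C): α-rule — add not D, not not C.
                (not A implies not B): β-rule — branch into not not A  //  not B.
                  branch 2.2.1.1.1 (add not not A):
                    × closes — contains both A and not A.
                  branch 2.2.1.1.2 (add not B):
                    ○ open, literals {A=false, B=false, C=true, D=false, E=true, F=true}.
              branch 2.2.1.2 (add not (A iff D)):
                (not A implies not B): β-rule — branch into not not A  //  not B.
                  branch 2.2.1.2.1 (add not not A):
                    × closes — contains both A and not A.
                  branch 2.2.1.2.2 (add not B):
                    not (A iff D): β-rule — branch into A, not D  //  not A, D.
                      branch 2.2.1.2.2.1 (add A, not D):
                        × closes — contains both A and not A.
                      branch 2.2.1.2.2.2 (add not A, D):
                        ○ open, literals {A=false, B=false, D=true, F=true}.
          branch 2.2.2 (add not F, not (not A implies not B)):
            not (not A implies not B): α-rule — add not A, not not B.
            not ((not A implies (E implies (not D implies not C))) and (A iff D)): β-rule — branch into not (not A implies (E implies (not D implies not C)))  //  not (A iff D).
              branch 2.2.2.1 (add not (not A implies (E implies (not D implies not C)))):
                not (not A implies (E implies (not D implies not C))): α-rule — add not A, not (E implies (not D implies not C)).
                not (E implies (not D implies not C)): α-rule — add E, not (not D implies not C).
                not (not D implies not C): α-rule — add not D, not not C.
                ○ open, literals {A=false, B=true, C=true, D=false, E=true, F=false}.
              branch 2.2.2.2 (add not (A iff D)):
                not (A iff D): β-rule — branch into A, not D  //  not A, D.
                  branch 2.2.2.2.1 (add A, not D):
                    × closes — contains both A and not A.
                  branch 2.2.2.2.2 (add not A, D):
                    ○ open, literals {A=false, B=true, D=true, F=false}.
12 branches closed, 6 open.
An open branch gives a countermodel: A=true, D=false, F=true (unmentioned atoms arbitrary); under it the original formula is false.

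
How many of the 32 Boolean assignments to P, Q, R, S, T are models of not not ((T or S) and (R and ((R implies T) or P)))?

Initial set: {not not ((T or S) and (R and ((R implies T) or P)))}.
not not ((T or S) and (R and ((R implies T) or P))): drop double negation, giving ((T or S) and (R and ((R implies T) or P))).
((T or S) and (R and ((R implies T) or P))): α-rule — add (T or S), (R and ((R implies T) or P)).
(R and ((R implies T) or P)): α-rule — add R, ((R implies T) or P).
(T or S): β-rule — branch into T  //  S.
  branch 1 (add T):
    ((R implies T) or P): β-rule — branch into (R implies T)  //  P.
      branch 1.1 (add (R implies T)):
        (R implies T): β-rule — branch into not R  //  T.
          branch 1.1.1 (add not R):
            × closes — contains both R and not R.
          branch 1.1.2 (add T):
            ○ open, literals {R=true, T=true}.
      branch 1.2 (add P):
        ○ open, literals {P=true, R=true, T=true}.
  branch 2 (add S):
    ((R implies T) or P): β-rule — branch into (R implies T)  //  P.
      branch 2.1 (add (R implies T)):
        (R implies T): β-rule — branch into not R  //  T.
          branch 2.1.1 (add not R):
            × closes — contains both R and not R.
          branch 2.1.2 (add T):
            ○ open, literals {R=true, S=true, T=true}.
      branch 2.2 (add P):
        ○ open, literals {P=true, R=true, S=true}.
2 branches closed, 4 open.
Each open branch fixes some atoms; the unmentioned ones are free. Counting distinct full assignments: branch {R=true, T=true} (P, Q, S) contributes 8 new; branch {P=true, R=true, T=true} (Q, S) contributes 0 new; branch {R=true, S=true, T=true} (P, Q) contributes 0 new; branch {P=true, R=true, S=true} (Q, T) contributes 2 new. Total: 10.

10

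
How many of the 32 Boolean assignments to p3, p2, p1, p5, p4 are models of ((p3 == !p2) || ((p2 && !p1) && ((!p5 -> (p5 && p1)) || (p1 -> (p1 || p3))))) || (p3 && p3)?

24

Initial set: {T (((p3 == !p2) || ((p2 && !p1) && ((!p5 -> (p5 && p1)) || (p1 -> (p1 || p3))))) || (p3 && p3))}.
T (((p3 == !p2) || ((p2 && !p1) && ((!p5 -> (p5 && p1)) || (p1 -> (p1 || p3))))) || (p3 && p3)): β-rule — branch into T ((p3 == !p2) || ((p2 && !p1) && ((!p5 -> (p5 && p1)) || (p1 -> (p1 || p3)))))  //  T (p3 && p3).
  branch 1 (add T ((p3 == !p2) || ((p2 && !p1) && ((!p5 -> (p5 && p1)) || (p1 -> (p1 || p3)))))):
    T ((p3 == !p2) || ((p2 && !p1) && ((!p5 -> (p5 && p1)) || (p1 -> (p1 || p3))))): β-rule — branch into T (p3 == !p2)  //  T ((p2 && !p1) && ((!p5 -> (p5 && p1)) || (p1 -> (p1 || p3)))).
      branch 1.1 (add T (p3 == !p2)):
        T (p3 == !p2): β-rule — branch into T p3, T !p2  //  F p3, F !p2.
          branch 1.1.1 (add T p3, T !p2):
            ○ open, literals {p2=0, p3=1}.
          branch 1.1.2 (add F p3, F !p2):
            ○ open, literals {p2=1, p3=0}.
      branch 1.2 (add T ((p2 && !p1) && ((!p5 -> (p5 && p1)) || (p1 -> (p1 || p3))))):
        T ((p2 && !p1) && ((!p5 -> (p5 && p1)) || (p1 -> (p1 || p3)))): α-rule — add T (p2 && !p1), T ((!p5 -> (p5 && p1)) || (p1 -> (p1 || p3))).
        T (p2 && !p1): α-rule — add T p2, T !p1.
        T ((!p5 -> (p5 && p1)) || (p1 -> (p1 || p3))): β-rule — branch into T (!p5 -> (p5 && p1))  //  T (p1 -> (p1 || p3)).
          branch 1.2.1 (add T (!p5 -> (p5 && p1))):
            T (!p5 -> (p5 && p1)): β-rule — branch into F !p5  //  T (p5 && p1).
              branch 1.2.1.1 (add F !p5):
                ○ open, literals {p1=0, p2=1, p5=1}.
              branch 1.2.1.2 (add T (p5 && p1)):
                T (p5 && p1): α-rule — add T p5, T p1.
                × closes — contains both p1 and !p1.
          branch 1.2.2 (add T (p1 -> (p1 || p3))):
            T (p1 -> (p1 || p3)): β-rule — branch into F p1  //  T (p1 || p3).
              branch 1.2.2.1 (add F p1):
                ○ open, literals {p1=0, p2=1}.
              branch 1.2.2.2 (add T (p1 || p3)):
                T (p1 || p3): β-rule — branch into T p1  //  T p3.
                  branch 1.2.2.2.1 (add T p1):
                    × closes — contains both p1 and !p1.
                  branch 1.2.2.2.2 (add T p3):
                    ○ open, literals {p1=0, p2=1, p3=1}.
  branch 2 (add T (p3 && p3)):
    T (p3 && p3): α-rule — add T p3, T p3.
    ○ open, literals {p3=1}.
2 branches closed, 6 open.
Each open branch fixes some atoms; the unmentioned ones are free. Counting distinct full assignments: branch {p2=0, p3=1} (p1, p5, p4) contributes 8 new; branch {p2=1, p3=0} (p1, p5, p4) contributes 8 new; branch {p1=0, p2=1, p5=1} (p3, p4) contributes 2 new; branch {p1=0, p2=1} (p3, p5, p4) contributes 2 new; branch {p1=0, p2=1, p3=1} (p5, p4) contributes 0 new; branch {p3=1} (p2, p1, p5, p4) contributes 4 new. Total: 24.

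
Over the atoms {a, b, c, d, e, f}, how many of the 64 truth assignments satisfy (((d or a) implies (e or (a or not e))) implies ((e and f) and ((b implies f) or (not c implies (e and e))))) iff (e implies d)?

16

Initial set: {((((d or a) implies (e or (a or not e))) implies ((e and f) and ((b implies f) or (not c implies (e and e))))) iff (e implies d))}.
((((d or a) implies (e or (a or not e))) implies ((e and f) and ((b implies f) or (not c implies (e and e))))) iff (e implies d)): β-rule — branch into (((d or a) implies (e or (a or not e))) implies ((e and f) and ((b implies f) or (not c implies (e and e))))), (e implies d)  //  not (((d or a) implies (e or (a or not e))) implies ((e and f) and ((b implies f) or (not c implies (e and e))))), not (e implies d).
  branch 1 (add (((d or a) implies (e or (a or not e))) implies ((e and f) and ((b implies f) or (not c implies (e and e))))), (e implies d)):
    (((d or a) implies (e or (a or not e))) implies ((e and f) and ((b implies f) or (not c implies (e and e))))): β-rule — branch into not ((d or a) implies (e or (a or not e)))  //  ((e and f) and ((b implies f) or (not c implies (e and e)))).
      branch 1.1 (add not ((d or a) implies (e or (a or not e)))):
        not ((d or a) implies (e or (a or not e))): α-rule — add (d or a), not (e or (a or not e)).
        not (e or (a or not e)): α-rule — add not e, not (a or not e).
        not (a or not e): α-rule — add not a, not not e.
        × closes — contains both e and not e.
      branch 1.2 (add ((e and f) and ((b implies f) or (not c implies (e and e))))):
        ((e and f) and ((b implies f) or (not c implies (e and e)))): α-rule — add (e and f), ((b implies f) or (not c implies (e and e))).
        (e and f): α-rule — add e, f.
        (e implies d): β-rule — branch into not e  //  d.
          branch 1.2.1 (add not e):
            × closes — contains both e and not e.
          branch 1.2.2 (add d):
            ((b implies f) or (not c implies (e and e))): β-rule — branch into (b implies f)  //  (not c implies (e and e)).
              branch 1.2.2.1 (add (b implies f)):
                (b implies f): β-rule — branch into not b  //  f.
                  branch 1.2.2.1.1 (add not b):
                    ○ open, literals {b=0, d=1, e=1, f=1}.
                  branch 1.2.2.1.2 (add f):
                    ○ open, literals {d=1, e=1, f=1}.
              branch 1.2.2.2 (add (not c implies (e and e))):
                (not c implies (e and e)): β-rule — branch into not not c  //  (e and e).
                  branch 1.2.2.2.1 (add not not c):
                    ○ open, literals {c=1, d=1, e=1, f=1}.
                  branch 1.2.2.2.2 (add (e and e)):
                    (e and e): α-rule — add e, e.
                    ○ open, literals {d=1, e=1, f=1}.
  branch 2 (add not (((d or a) implies (e or (a or not e))) implies ((e and f) and ((b implies f) or (not c implies (e and e))))), not (e implies d)):
    not (((d or a) implies (e or (a or not e))) implies ((e and f) and ((b implies f) or (not c implies (e and e))))): α-rule — add ((d or a) implies (e or (a or not e))), not ((e and f) and ((b implies f) or (not c implies (e and e)))).
    not (e implies d): α-rule — add e, not d.
    ((d or a) implies (e or (a or not e))): β-rule — branch into not (d or a)  //  (e or (a or not e)).
      branch 2.1 (add not (d or a)):
        not (d or a): α-rule — add not d, not a.
        not ((e and f) and ((b implies f) or (not c implies (e and e)))): β-rule — branch into not (e and f)  //  not ((b implies f) or (not c implies (e and e))).
          branch 2.1.1 (add not (e and f)):
            not (e and f): β-rule — branch into not e  //  not f.
              branch 2.1.1.1 (add not e):
                × closes — contains both e and not e.
              branch 2.1.1.2 (add not f):
                ○ open, literals {a=0, d=0, e=1, f=0}.
          branch 2.1.2 (add not ((b implies f) or (not c implies (e and e)))):
            not ((b implies f) or (not c implies (e and e))): α-rule — add not (b implies f), not (not c implies (e and e)).
            not (b implies f): α-rule — add b, not f.
            not (not c implies (e and e)): α-rule — add not c, not (e and e).
            not (e and e): β-rule — branch into not e  //  not e.
              branch 2.1.2.1 (add not e):
                × closes — contains both e and not e.
              branch 2.1.2.2 (add not e):
                × closes — contains both e and not e.
      branch 2.2 (add (e or (a or not e))):
        not ((e and f) and ((b implies f) or (not c implies (e and e)))): β-rule — branch into not (e and f)  //  not ((b implies f) or (not c implies (e and e))).
          branch 2.2.1 (add not (e and f)):
            (e or (a or not e)): β-rule — branch into e  //  (a or not e).
              branch 2.2.1.1 (add e):
                not (e and f): β-rule — branch into not e  //  not f.
                  branch 2.2.1.1.1 (add not e):
                    × closes — contains both e and not e.
                  branch 2.2.1.1.2 (add not f):
                    ○ open, literals {d=0, e=1, f=0}.
              branch 2.2.1.2 (add (a or not e)):
                not (e and f): β-rule — branch into not e  //  not f.
                  branch 2.2.1.2.1 (add not e):
                    × closes — contains both e and not e.
                  branch 2.2.1.2.2 (add not f):
                    (a or not e): β-rule — branch into a  //  not e.
                      branch 2.2.1.2.2.1 (add a):
                        ○ open, literals {a=1, d=0, e=1, f=0}.
                      branch 2.2.1.2.2.2 (add not e):
                        × closes — contains both e and not e.
          branch 2.2.2 (add not ((b implies f) or (not c implies (e and e)))):
            not ((b implies f) or (not c implies (e and e))): α-rule — add not (b implies f), not (not c implies (e and e)).
            not (b implies f): α-rule — add b, not f.
            not (not c implies (e and e)): α-rule — add not c, not (e and e).
            (e or (a or not e)): β-rule — branch into e  //  (a or not e).
              branch 2.2.2.1 (add e):
                not (e and e): β-rule — branch into not e  //  not e.
                  branch 2.2.2.1.1 (add not e):
                    × closes — contains both e and not e.
                  branch 2.2.2.1.2 (add not e):
                    × closes — contains both e and not e.
              branch 2.2.2.2 (add (a or not e)):
                not (e and e): β-rule — branch into not e  //  not e.
                  branch 2.2.2.2.1 (add not e):
                    × closes — contains both e and not e.
                  branch 2.2.2.2.2 (add not e):
                    × closes — contains both e and not e.
12 branches closed, 7 open.
Each open branch fixes some atoms; the unmentioned ones are free. Counting distinct full assignments: branch {b=0, d=1, e=1, f=1} (a, c) contributes 4 new; branch {d=1, e=1, f=1} (a, b, c) contributes 4 new; branch {c=1, d=1, e=1, f=1} (a, b) contributes 0 new; branch {d=1, e=1, f=1} (a, b, c) contributes 0 new; branch {a=0, d=0, e=1, f=0} (b, c) contributes 4 new; branch {d=0, e=1, f=0} (a, b, c) contributes 4 new; branch {a=1, d=0, e=1, f=0} (b, c) contributes 0 new. Total: 16.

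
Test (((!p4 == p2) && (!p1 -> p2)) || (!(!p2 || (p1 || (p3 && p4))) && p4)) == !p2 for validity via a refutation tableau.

Assume the negation and expand:
Initial set: {F ((((!p4 == p2) && (!p1 -> p2)) || (!(!p2 || (p1 || (p3 && p4))) && p4)) == !p2)}.
F ((((!p4 == p2) && (!p1 -> p2)) || (!(!p2 || (p1 || (p3 && p4))) && p4)) == !p2): β-rule — branch into T (((!p4 == p2) && (!p1 -> p2)) || (!(!p2 || (p1 || (p3 && p4))) && p4)), F !p2  //  F (((!p4 == p2) && (!p1 -> p2)) || (!(!p2 || (p1 || (p3 && p4))) && p4)), T !p2.
  branch 1 (add T (((!p4 == p2) && (!p1 -> p2)) || (!(!p2 || (p1 || (p3 && p4))) && p4)), F !p2):
    T (((!p4 == p2) && (!p1 -> p2)) || (!(!p2 || (p1 || (p3 && p4))) && p4)): β-rule — branch into T ((!p4 == p2) && (!p1 -> p2))  //  T (!(!p2 || (p1 || (p3 && p4))) && p4).
      branch 1.1 (add T ((!p4 == p2) && (!p1 -> p2))):
        T ((!p4 == p2) && (!p1 -> p2)): α-rule — add T (!p4 == p2), T (!p1 -> p2).
        T (!p4 == p2): β-rule — branch into T !p4, T p2  //  F !p4, F p2.
          branch 1.1.1 (add T !p4, T p2):
            T (!p1 -> p2): β-rule — branch into F !p1  //  T p2.
              branch 1.1.1.1 (add F !p1):
                ○ open, literals {p1=1, p2=1, p4=0}.
              branch 1.1.1.2 (add T p2):
                ○ open, literals {p2=1, p4=0}.
          branch 1.1.2 (add F !p4, F p2):
            × closes — contains both p2 and !p2.
      branch 1.2 (add T (!(!p2 || (p1 || (p3 && p4))) && p4)):
        T (!(!p2 || (p1 || (p3 && p4))) && p4): α-rule — add T !(!p2 || (p1 || (p3 && p4))), T p4.
        T !(!p2 || (p1 || (p3 && p4))): α-rule — add F !p2, F (p1 || (p3 && p4)).
        F (p1 || (p3 && p4)): α-rule — add F p1, F (p3 && p4).
        F (p3 && p4): β-rule — branch into F p3  //  F p4.
          branch 1.2.1 (add F p3):
            ○ open, literals {p1=0, p2=1, p3=0, p4=1}.
          branch 1.2.2 (add F p4):
            × closes — contains both p4 and !p4.
  branch 2 (add F (((!p4 == p2) && (!p1 -> p2)) || (!(!p2 || (p1 || (p3 && p4))) && p4)), T !p2):
    F (((!p4 == p2) && (!p1 -> p2)) || (!(!p2 || (p1 || (p3 && p4))) && p4)): α-rule — add F ((!p4 == p2) && (!p1 -> p2)), F (!(!p2 || (p1 || (p3 && p4))) && p4).
    F ((!p4 == p2) && (!p1 -> p2)): β-rule — branch into F (!p4 == p2)  //  F (!p1 -> p2).
      branch 2.1 (add F (!p4 == p2)):
        F (!(!p2 || (p1 || (p3 && p4))) && p4): β-rule — branch into F !(!p2 || (p1 || (p3 && p4)))  //  F p4.
          branch 2.1.1 (add F !(!p2 || (p1 || (p3 && p4)))):
            F (!p4 == p2): β-rule — branch into T !p4, F p2  //  F !p4, T p2.
              branch 2.1.1.1 (add T !p4, F p2):
                F !(!p2 || (p1 || (p3 && p4))): β-rule — branch into T !p2  //  T (p1 || (p3 && p4)).
                  branch 2.1.1.1.1 (add T !p2):
                    ○ open, literals {p2=0, p4=0}.
                  branch 2.1.1.1.2 (add T (p1 || (p3 && p4))):
                    T (p1 || (p3 && p4)): β-rule — branch into T p1  //  T (p3 && p4).
                      branch 2.1.1.1.2.1 (add T p1):
                        ○ open, literals {p1=1, p2=0, p4=0}.
                      branch 2.1.1.1.2.2 (add T (p3 && p4)):
                        T (p3 && p4): α-rule — add T p3, T p4.
                        × closes — contains both p4 and !p4.
              branch 2.1.1.2 (add F !p4, T p2):
                × closes — contains both p2 and !p2.
          branch 2.1.2 (add F p4):
            F (!p4 == p2): β-rule — branch into T !p4, F p2  //  F !p4, T p2.
              branch 2.1.2.1 (add T !p4, F p2):
                ○ open, literals {p2=0, p4=0}.
              branch 2.1.2.2 (add F !p4, T p2):
                × closes — contains both p4 and !p4.
      branch 2.2 (add F (!p1 -> p2)):
        F (!p1 -> p2): α-rule — add T !p1, F p2.
        F (!(!p2 || (p1 || (p3 && p4))) && p4): β-rule — branch into F !(!p2 || (p1 || (p3 && p4)))  //  F p4.
          branch 2.2.1 (add F !(!p2 || (p1 || (p3 && p4)))):
            F !(!p2 || (p1 || (p3 && p4))): β-rule — branch into T !p2  //  T (p1 || (p3 && p4)).
              branch 2.2.1.1 (add T !p2):
                ○ open, literals {p1=0, p2=0}.
              branch 2.2.1.2 (add T (p1 || (p3 && p4))):
                T (p1 || (p3 && p4)): β-rule — branch into T p1  //  T (p3 && p4).
                  branch 2.2.1.2.1 (add T p1):
                    × closes — contains both p1 and !p1.
                  branch 2.2.1.2.2 (add T (p3 && p4)):
                    T (p3 && p4): α-rule — add T p3, T p4.
                    ○ open, literals {p1=0, p2=0, p3=1, p4=1}.
          branch 2.2.2 (add F p4):
            ○ open, literals {p1=0, p2=0, p4=0}.
6 branches closed, 9 open.
An open branch gives a countermodel: p1=1, p2=1, p4=0 (unmentioned atoms arbitrary); under it the original formula is false.

Not valid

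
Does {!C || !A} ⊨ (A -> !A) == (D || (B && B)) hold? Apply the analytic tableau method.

No

Initial set: {(!C || !A); !((A -> !A) == (D || (B && B)))}.
(!C || !A): β-rule — branch into !C  //  !A.
  branch 1 (add !C):
    !((A -> !A) == (D || (B && B))): β-rule — branch into (A -> !A), !(D || (B && B))  //  !(A -> !A), (D || (B && B)).
      branch 1.1 (add (A -> !A), !(D || (B && B))):
        !(D || (B && B)): α-rule — add !D, !(B && B).
        (A -> !A): β-rule — branch into !A  //  !A.
          branch 1.1.1 (add !A):
            !(B && B): β-rule — branch into !B  //  !B.
              branch 1.1.1.1 (add !B):
                ○ open, literals {A=0, B=0, C=0, D=0}.
              branch 1.1.1.2 (add !B):
                ○ open, literals {A=0, B=0, C=0, D=0}.
          branch 1.1.2 (add !A):
            !(B && B): β-rule — branch into !B  //  !B.
              branch 1.1.2.1 (add !B):
                ○ open, literals {A=0, B=0, C=0, D=0}.
              branch 1.1.2.2 (add !B):
                ○ open, literals {A=0, B=0, C=0, D=0}.
      branch 1.2 (add !(A -> !A), (D || (B && B))):
        !(A -> !A): α-rule — add A, !!A.
        (D || (B && B)): β-rule — branch into D  //  (B && B).
          branch 1.2.1 (add D):
            ○ open, literals {A=1, C=0, D=1}.
          branch 1.2.2 (add (B && B)):
            (B && B): α-rule — add B, B.
            ○ open, literals {A=1, B=1, C=0}.
  branch 2 (add !A):
    !((A -> !A) == (D || (B && B))): β-rule — branch into (A -> !A), !(D || (B && B))  //  !(A -> !A), (D || (B && B)).
      branch 2.1 (add (A -> !A), !(D || (B && B))):
        !(D || (B && B)): α-rule — add !D, !(B && B).
        (A -> !A): β-rule — branch into !A  //  !A.
          branch 2.1.1 (add !A):
            !(B && B): β-rule — branch into !B  //  !B.
              branch 2.1.1.1 (add !B):
                ○ open, literals {A=0, B=0, D=0}.
              branch 2.1.1.2 (add !B):
                ○ open, literals {A=0, B=0, D=0}.
          branch 2.1.2 (add !A):
            !(B && B): β-rule — branch into !B  //  !B.
              branch 2.1.2.1 (add !B):
                ○ open, literals {A=0, B=0, D=0}.
              branch 2.1.2.2 (add !B):
                ○ open, literals {A=0, B=0, D=0}.
      branch 2.2 (add !(A -> !A), (D || (B && B))):
        !(A -> !A): α-rule — add A, !!A.
        × closes — contains both A and !A.
1 branch closed, 10 open.
An open branch gives a countermodel: A=0, B=0, C=0, D=0 (unmentioned atoms arbitrary); the premises hold there but the conclusion fails.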